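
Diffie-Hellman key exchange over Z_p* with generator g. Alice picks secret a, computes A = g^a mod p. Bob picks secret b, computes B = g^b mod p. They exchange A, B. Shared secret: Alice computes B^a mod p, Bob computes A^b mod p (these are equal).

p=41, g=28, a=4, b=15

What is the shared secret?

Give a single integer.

Answer: 40

Derivation:
A = 28^4 mod 41  (bits of 4 = 100)
  bit 0 = 1: r = r^2 * 28 mod 41 = 1^2 * 28 = 1*28 = 28
  bit 1 = 0: r = r^2 mod 41 = 28^2 = 5
  bit 2 = 0: r = r^2 mod 41 = 5^2 = 25
  -> A = 25
B = 28^15 mod 41  (bits of 15 = 1111)
  bit 0 = 1: r = r^2 * 28 mod 41 = 1^2 * 28 = 1*28 = 28
  bit 1 = 1: r = r^2 * 28 mod 41 = 28^2 * 28 = 5*28 = 17
  bit 2 = 1: r = r^2 * 28 mod 41 = 17^2 * 28 = 2*28 = 15
  bit 3 = 1: r = r^2 * 28 mod 41 = 15^2 * 28 = 20*28 = 27
  -> B = 27
s = B^a = 27^4 mod 41  (bits of 4 = 100)
  bit 0 = 1: r = r^2 * 27 mod 41 = 1^2 * 27 = 1*27 = 27
  bit 1 = 0: r = r^2 mod 41 = 27^2 = 32
  bit 2 = 0: r = r^2 mod 41 = 32^2 = 40
  -> s = B^a = 40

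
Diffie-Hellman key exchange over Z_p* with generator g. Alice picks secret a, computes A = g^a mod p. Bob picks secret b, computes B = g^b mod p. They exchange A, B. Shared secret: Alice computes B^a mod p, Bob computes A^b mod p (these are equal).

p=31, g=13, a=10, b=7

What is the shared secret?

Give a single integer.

A = 13^10 mod 31  (bits of 10 = 1010)
  bit 0 = 1: r = r^2 * 13 mod 31 = 1^2 * 13 = 1*13 = 13
  bit 1 = 0: r = r^2 mod 31 = 13^2 = 14
  bit 2 = 1: r = r^2 * 13 mod 31 = 14^2 * 13 = 10*13 = 6
  bit 3 = 0: r = r^2 mod 31 = 6^2 = 5
  -> A = 5
B = 13^7 mod 31  (bits of 7 = 111)
  bit 0 = 1: r = r^2 * 13 mod 31 = 1^2 * 13 = 1*13 = 13
  bit 1 = 1: r = r^2 * 13 mod 31 = 13^2 * 13 = 14*13 = 27
  bit 2 = 1: r = r^2 * 13 mod 31 = 27^2 * 13 = 16*13 = 22
  -> B = 22
s = B^a = 22^10 mod 31  (bits of 10 = 1010)
  bit 0 = 1: r = r^2 * 22 mod 31 = 1^2 * 22 = 1*22 = 22
  bit 1 = 0: r = r^2 mod 31 = 22^2 = 19
  bit 2 = 1: r = r^2 * 22 mod 31 = 19^2 * 22 = 20*22 = 6
  bit 3 = 0: r = r^2 mod 31 = 6^2 = 5
  -> s = B^a = 5

Answer: 5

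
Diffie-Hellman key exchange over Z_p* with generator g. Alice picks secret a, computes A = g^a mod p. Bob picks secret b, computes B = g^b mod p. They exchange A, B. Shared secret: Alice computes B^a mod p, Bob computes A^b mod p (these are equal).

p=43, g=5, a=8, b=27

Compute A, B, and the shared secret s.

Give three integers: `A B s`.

Answer: 13 27 16

Derivation:
A = 5^8 mod 43  (bits of 8 = 1000)
  bit 0 = 1: r = r^2 * 5 mod 43 = 1^2 * 5 = 1*5 = 5
  bit 1 = 0: r = r^2 mod 43 = 5^2 = 25
  bit 2 = 0: r = r^2 mod 43 = 25^2 = 23
  bit 3 = 0: r = r^2 mod 43 = 23^2 = 13
  -> A = 13
B = 5^27 mod 43  (bits of 27 = 11011)
  bit 0 = 1: r = r^2 * 5 mod 43 = 1^2 * 5 = 1*5 = 5
  bit 1 = 1: r = r^2 * 5 mod 43 = 5^2 * 5 = 25*5 = 39
  bit 2 = 0: r = r^2 mod 43 = 39^2 = 16
  bit 3 = 1: r = r^2 * 5 mod 43 = 16^2 * 5 = 41*5 = 33
  bit 4 = 1: r = r^2 * 5 mod 43 = 33^2 * 5 = 14*5 = 27
  -> B = 27
s = B^a = 27^8 mod 43  (bits of 8 = 1000)
  bit 0 = 1: r = r^2 * 27 mod 43 = 1^2 * 27 = 1*27 = 27
  bit 1 = 0: r = r^2 mod 43 = 27^2 = 41
  bit 2 = 0: r = r^2 mod 43 = 41^2 = 4
  bit 3 = 0: r = r^2 mod 43 = 4^2 = 16
  -> s = B^a = 16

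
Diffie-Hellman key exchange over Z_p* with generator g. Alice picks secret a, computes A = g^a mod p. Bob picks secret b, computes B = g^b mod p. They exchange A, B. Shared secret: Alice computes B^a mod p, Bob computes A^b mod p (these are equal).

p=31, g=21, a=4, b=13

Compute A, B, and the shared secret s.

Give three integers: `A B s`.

A = 21^4 mod 31  (bits of 4 = 100)
  bit 0 = 1: r = r^2 * 21 mod 31 = 1^2 * 21 = 1*21 = 21
  bit 1 = 0: r = r^2 mod 31 = 21^2 = 7
  bit 2 = 0: r = r^2 mod 31 = 7^2 = 18
  -> A = 18
B = 21^13 mod 31  (bits of 13 = 1101)
  bit 0 = 1: r = r^2 * 21 mod 31 = 1^2 * 21 = 1*21 = 21
  bit 1 = 1: r = r^2 * 21 mod 31 = 21^2 * 21 = 7*21 = 23
  bit 2 = 0: r = r^2 mod 31 = 23^2 = 2
  bit 3 = 1: r = r^2 * 21 mod 31 = 2^2 * 21 = 4*21 = 22
  -> B = 22
s = B^a = 22^4 mod 31  (bits of 4 = 100)
  bit 0 = 1: r = r^2 * 22 mod 31 = 1^2 * 22 = 1*22 = 22
  bit 1 = 0: r = r^2 mod 31 = 22^2 = 19
  bit 2 = 0: r = r^2 mod 31 = 19^2 = 20
  -> s = B^a = 20

Answer: 18 22 20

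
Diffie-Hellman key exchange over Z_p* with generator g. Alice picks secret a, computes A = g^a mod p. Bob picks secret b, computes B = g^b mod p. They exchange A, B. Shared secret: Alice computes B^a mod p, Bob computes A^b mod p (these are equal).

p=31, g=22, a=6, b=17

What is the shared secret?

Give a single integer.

Answer: 2

Derivation:
A = 22^6 mod 31  (bits of 6 = 110)
  bit 0 = 1: r = r^2 * 22 mod 31 = 1^2 * 22 = 1*22 = 22
  bit 1 = 1: r = r^2 * 22 mod 31 = 22^2 * 22 = 19*22 = 15
  bit 2 = 0: r = r^2 mod 31 = 15^2 = 8
  -> A = 8
B = 22^17 mod 31  (bits of 17 = 10001)
  bit 0 = 1: r = r^2 * 22 mod 31 = 1^2 * 22 = 1*22 = 22
  bit 1 = 0: r = r^2 mod 31 = 22^2 = 19
  bit 2 = 0: r = r^2 mod 31 = 19^2 = 20
  bit 3 = 0: r = r^2 mod 31 = 20^2 = 28
  bit 4 = 1: r = r^2 * 22 mod 31 = 28^2 * 22 = 9*22 = 12
  -> B = 12
s = B^a = 12^6 mod 31  (bits of 6 = 110)
  bit 0 = 1: r = r^2 * 12 mod 31 = 1^2 * 12 = 1*12 = 12
  bit 1 = 1: r = r^2 * 12 mod 31 = 12^2 * 12 = 20*12 = 23
  bit 2 = 0: r = r^2 mod 31 = 23^2 = 2
  -> s = B^a = 2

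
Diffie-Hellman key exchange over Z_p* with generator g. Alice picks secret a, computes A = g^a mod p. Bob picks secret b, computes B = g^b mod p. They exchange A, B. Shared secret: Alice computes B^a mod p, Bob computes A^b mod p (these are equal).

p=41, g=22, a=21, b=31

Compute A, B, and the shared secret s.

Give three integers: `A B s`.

Answer: 19 34 7

Derivation:
A = 22^21 mod 41  (bits of 21 = 10101)
  bit 0 = 1: r = r^2 * 22 mod 41 = 1^2 * 22 = 1*22 = 22
  bit 1 = 0: r = r^2 mod 41 = 22^2 = 33
  bit 2 = 1: r = r^2 * 22 mod 41 = 33^2 * 22 = 23*22 = 14
  bit 3 = 0: r = r^2 mod 41 = 14^2 = 32
  bit 4 = 1: r = r^2 * 22 mod 41 = 32^2 * 22 = 40*22 = 19
  -> A = 19
B = 22^31 mod 41  (bits of 31 = 11111)
  bit 0 = 1: r = r^2 * 22 mod 41 = 1^2 * 22 = 1*22 = 22
  bit 1 = 1: r = r^2 * 22 mod 41 = 22^2 * 22 = 33*22 = 29
  bit 2 = 1: r = r^2 * 22 mod 41 = 29^2 * 22 = 21*22 = 11
  bit 3 = 1: r = r^2 * 22 mod 41 = 11^2 * 22 = 39*22 = 38
  bit 4 = 1: r = r^2 * 22 mod 41 = 38^2 * 22 = 9*22 = 34
  -> B = 34
s = B^a = 34^21 mod 41  (bits of 21 = 10101)
  bit 0 = 1: r = r^2 * 34 mod 41 = 1^2 * 34 = 1*34 = 34
  bit 1 = 0: r = r^2 mod 41 = 34^2 = 8
  bit 2 = 1: r = r^2 * 34 mod 41 = 8^2 * 34 = 23*34 = 3
  bit 3 = 0: r = r^2 mod 41 = 3^2 = 9
  bit 4 = 1: r = r^2 * 34 mod 41 = 9^2 * 34 = 40*34 = 7
  -> s = B^a = 7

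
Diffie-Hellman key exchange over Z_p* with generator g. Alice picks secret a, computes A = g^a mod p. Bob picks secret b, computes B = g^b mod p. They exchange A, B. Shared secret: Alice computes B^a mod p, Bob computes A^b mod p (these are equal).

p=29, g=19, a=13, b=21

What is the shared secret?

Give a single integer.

Answer: 17

Derivation:
A = 19^13 mod 29  (bits of 13 = 1101)
  bit 0 = 1: r = r^2 * 19 mod 29 = 1^2 * 19 = 1*19 = 19
  bit 1 = 1: r = r^2 * 19 mod 29 = 19^2 * 19 = 13*19 = 15
  bit 2 = 0: r = r^2 mod 29 = 15^2 = 22
  bit 3 = 1: r = r^2 * 19 mod 29 = 22^2 * 19 = 20*19 = 3
  -> A = 3
B = 19^21 mod 29  (bits of 21 = 10101)
  bit 0 = 1: r = r^2 * 19 mod 29 = 1^2 * 19 = 1*19 = 19
  bit 1 = 0: r = r^2 mod 29 = 19^2 = 13
  bit 2 = 1: r = r^2 * 19 mod 29 = 13^2 * 19 = 24*19 = 21
  bit 3 = 0: r = r^2 mod 29 = 21^2 = 6
  bit 4 = 1: r = r^2 * 19 mod 29 = 6^2 * 19 = 7*19 = 17
  -> B = 17
s = B^a = 17^13 mod 29  (bits of 13 = 1101)
  bit 0 = 1: r = r^2 * 17 mod 29 = 1^2 * 17 = 1*17 = 17
  bit 1 = 1: r = r^2 * 17 mod 29 = 17^2 * 17 = 28*17 = 12
  bit 2 = 0: r = r^2 mod 29 = 12^2 = 28
  bit 3 = 1: r = r^2 * 17 mod 29 = 28^2 * 17 = 1*17 = 17
  -> s = B^a = 17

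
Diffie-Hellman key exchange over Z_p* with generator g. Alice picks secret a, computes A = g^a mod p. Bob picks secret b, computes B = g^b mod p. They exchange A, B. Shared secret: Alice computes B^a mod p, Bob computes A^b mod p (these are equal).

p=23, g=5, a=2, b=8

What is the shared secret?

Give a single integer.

Answer: 3

Derivation:
A = 5^2 mod 23  (bits of 2 = 10)
  bit 0 = 1: r = r^2 * 5 mod 23 = 1^2 * 5 = 1*5 = 5
  bit 1 = 0: r = r^2 mod 23 = 5^2 = 2
  -> A = 2
B = 5^8 mod 23  (bits of 8 = 1000)
  bit 0 = 1: r = r^2 * 5 mod 23 = 1^2 * 5 = 1*5 = 5
  bit 1 = 0: r = r^2 mod 23 = 5^2 = 2
  bit 2 = 0: r = r^2 mod 23 = 2^2 = 4
  bit 3 = 0: r = r^2 mod 23 = 4^2 = 16
  -> B = 16
s = B^a = 16^2 mod 23  (bits of 2 = 10)
  bit 0 = 1: r = r^2 * 16 mod 23 = 1^2 * 16 = 1*16 = 16
  bit 1 = 0: r = r^2 mod 23 = 16^2 = 3
  -> s = B^a = 3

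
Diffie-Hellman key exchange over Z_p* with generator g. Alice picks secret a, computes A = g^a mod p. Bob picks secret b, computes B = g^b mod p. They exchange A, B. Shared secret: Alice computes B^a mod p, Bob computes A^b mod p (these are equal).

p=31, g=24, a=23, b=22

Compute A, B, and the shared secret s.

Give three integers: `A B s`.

Answer: 21 28 20

Derivation:
A = 24^23 mod 31  (bits of 23 = 10111)
  bit 0 = 1: r = r^2 * 24 mod 31 = 1^2 * 24 = 1*24 = 24
  bit 1 = 0: r = r^2 mod 31 = 24^2 = 18
  bit 2 = 1: r = r^2 * 24 mod 31 = 18^2 * 24 = 14*24 = 26
  bit 3 = 1: r = r^2 * 24 mod 31 = 26^2 * 24 = 25*24 = 11
  bit 4 = 1: r = r^2 * 24 mod 31 = 11^2 * 24 = 28*24 = 21
  -> A = 21
B = 24^22 mod 31  (bits of 22 = 10110)
  bit 0 = 1: r = r^2 * 24 mod 31 = 1^2 * 24 = 1*24 = 24
  bit 1 = 0: r = r^2 mod 31 = 24^2 = 18
  bit 2 = 1: r = r^2 * 24 mod 31 = 18^2 * 24 = 14*24 = 26
  bit 3 = 1: r = r^2 * 24 mod 31 = 26^2 * 24 = 25*24 = 11
  bit 4 = 0: r = r^2 mod 31 = 11^2 = 28
  -> B = 28
s = B^a = 28^23 mod 31  (bits of 23 = 10111)
  bit 0 = 1: r = r^2 * 28 mod 31 = 1^2 * 28 = 1*28 = 28
  bit 1 = 0: r = r^2 mod 31 = 28^2 = 9
  bit 2 = 1: r = r^2 * 28 mod 31 = 9^2 * 28 = 19*28 = 5
  bit 3 = 1: r = r^2 * 28 mod 31 = 5^2 * 28 = 25*28 = 18
  bit 4 = 1: r = r^2 * 28 mod 31 = 18^2 * 28 = 14*28 = 20
  -> s = B^a = 20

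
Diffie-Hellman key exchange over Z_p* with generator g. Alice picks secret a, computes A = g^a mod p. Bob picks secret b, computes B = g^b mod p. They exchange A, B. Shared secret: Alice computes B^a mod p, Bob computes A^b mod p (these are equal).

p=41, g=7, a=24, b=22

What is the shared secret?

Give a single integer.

Answer: 37

Derivation:
A = 7^24 mod 41  (bits of 24 = 11000)
  bit 0 = 1: r = r^2 * 7 mod 41 = 1^2 * 7 = 1*7 = 7
  bit 1 = 1: r = r^2 * 7 mod 41 = 7^2 * 7 = 8*7 = 15
  bit 2 = 0: r = r^2 mod 41 = 15^2 = 20
  bit 3 = 0: r = r^2 mod 41 = 20^2 = 31
  bit 4 = 0: r = r^2 mod 41 = 31^2 = 18
  -> A = 18
B = 7^22 mod 41  (bits of 22 = 10110)
  bit 0 = 1: r = r^2 * 7 mod 41 = 1^2 * 7 = 1*7 = 7
  bit 1 = 0: r = r^2 mod 41 = 7^2 = 8
  bit 2 = 1: r = r^2 * 7 mod 41 = 8^2 * 7 = 23*7 = 38
  bit 3 = 1: r = r^2 * 7 mod 41 = 38^2 * 7 = 9*7 = 22
  bit 4 = 0: r = r^2 mod 41 = 22^2 = 33
  -> B = 33
s = B^a = 33^24 mod 41  (bits of 24 = 11000)
  bit 0 = 1: r = r^2 * 33 mod 41 = 1^2 * 33 = 1*33 = 33
  bit 1 = 1: r = r^2 * 33 mod 41 = 33^2 * 33 = 23*33 = 21
  bit 2 = 0: r = r^2 mod 41 = 21^2 = 31
  bit 3 = 0: r = r^2 mod 41 = 31^2 = 18
  bit 4 = 0: r = r^2 mod 41 = 18^2 = 37
  -> s = B^a = 37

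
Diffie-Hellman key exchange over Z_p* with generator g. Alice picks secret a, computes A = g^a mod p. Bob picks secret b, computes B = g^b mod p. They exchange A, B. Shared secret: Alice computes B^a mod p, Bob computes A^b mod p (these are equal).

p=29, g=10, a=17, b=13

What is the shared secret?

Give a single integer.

A = 10^17 mod 29  (bits of 17 = 10001)
  bit 0 = 1: r = r^2 * 10 mod 29 = 1^2 * 10 = 1*10 = 10
  bit 1 = 0: r = r^2 mod 29 = 10^2 = 13
  bit 2 = 0: r = r^2 mod 29 = 13^2 = 24
  bit 3 = 0: r = r^2 mod 29 = 24^2 = 25
  bit 4 = 1: r = r^2 * 10 mod 29 = 25^2 * 10 = 16*10 = 15
  -> A = 15
B = 10^13 mod 29  (bits of 13 = 1101)
  bit 0 = 1: r = r^2 * 10 mod 29 = 1^2 * 10 = 1*10 = 10
  bit 1 = 1: r = r^2 * 10 mod 29 = 10^2 * 10 = 13*10 = 14
  bit 2 = 0: r = r^2 mod 29 = 14^2 = 22
  bit 3 = 1: r = r^2 * 10 mod 29 = 22^2 * 10 = 20*10 = 26
  -> B = 26
s = B^a = 26^17 mod 29  (bits of 17 = 10001)
  bit 0 = 1: r = r^2 * 26 mod 29 = 1^2 * 26 = 1*26 = 26
  bit 1 = 0: r = r^2 mod 29 = 26^2 = 9
  bit 2 = 0: r = r^2 mod 29 = 9^2 = 23
  bit 3 = 0: r = r^2 mod 29 = 23^2 = 7
  bit 4 = 1: r = r^2 * 26 mod 29 = 7^2 * 26 = 20*26 = 27
  -> s = B^a = 27

Answer: 27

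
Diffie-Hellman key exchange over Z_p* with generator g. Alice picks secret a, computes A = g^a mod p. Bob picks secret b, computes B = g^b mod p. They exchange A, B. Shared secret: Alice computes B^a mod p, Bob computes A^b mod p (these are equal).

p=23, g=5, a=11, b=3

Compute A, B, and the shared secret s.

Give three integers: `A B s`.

Answer: 22 10 22

Derivation:
A = 5^11 mod 23  (bits of 11 = 1011)
  bit 0 = 1: r = r^2 * 5 mod 23 = 1^2 * 5 = 1*5 = 5
  bit 1 = 0: r = r^2 mod 23 = 5^2 = 2
  bit 2 = 1: r = r^2 * 5 mod 23 = 2^2 * 5 = 4*5 = 20
  bit 3 = 1: r = r^2 * 5 mod 23 = 20^2 * 5 = 9*5 = 22
  -> A = 22
B = 5^3 mod 23  (bits of 3 = 11)
  bit 0 = 1: r = r^2 * 5 mod 23 = 1^2 * 5 = 1*5 = 5
  bit 1 = 1: r = r^2 * 5 mod 23 = 5^2 * 5 = 2*5 = 10
  -> B = 10
s = B^a = 10^11 mod 23  (bits of 11 = 1011)
  bit 0 = 1: r = r^2 * 10 mod 23 = 1^2 * 10 = 1*10 = 10
  bit 1 = 0: r = r^2 mod 23 = 10^2 = 8
  bit 2 = 1: r = r^2 * 10 mod 23 = 8^2 * 10 = 18*10 = 19
  bit 3 = 1: r = r^2 * 10 mod 23 = 19^2 * 10 = 16*10 = 22
  -> s = B^a = 22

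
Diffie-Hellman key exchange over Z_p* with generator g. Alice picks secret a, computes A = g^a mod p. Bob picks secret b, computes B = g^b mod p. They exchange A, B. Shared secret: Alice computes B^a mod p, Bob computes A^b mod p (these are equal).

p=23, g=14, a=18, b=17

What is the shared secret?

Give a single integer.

Answer: 2

Derivation:
A = 14^18 mod 23  (bits of 18 = 10010)
  bit 0 = 1: r = r^2 * 14 mod 23 = 1^2 * 14 = 1*14 = 14
  bit 1 = 0: r = r^2 mod 23 = 14^2 = 12
  bit 2 = 0: r = r^2 mod 23 = 12^2 = 6
  bit 3 = 1: r = r^2 * 14 mod 23 = 6^2 * 14 = 13*14 = 21
  bit 4 = 0: r = r^2 mod 23 = 21^2 = 4
  -> A = 4
B = 14^17 mod 23  (bits of 17 = 10001)
  bit 0 = 1: r = r^2 * 14 mod 23 = 1^2 * 14 = 1*14 = 14
  bit 1 = 0: r = r^2 mod 23 = 14^2 = 12
  bit 2 = 0: r = r^2 mod 23 = 12^2 = 6
  bit 3 = 0: r = r^2 mod 23 = 6^2 = 13
  bit 4 = 1: r = r^2 * 14 mod 23 = 13^2 * 14 = 8*14 = 20
  -> B = 20
s = B^a = 20^18 mod 23  (bits of 18 = 10010)
  bit 0 = 1: r = r^2 * 20 mod 23 = 1^2 * 20 = 1*20 = 20
  bit 1 = 0: r = r^2 mod 23 = 20^2 = 9
  bit 2 = 0: r = r^2 mod 23 = 9^2 = 12
  bit 3 = 1: r = r^2 * 20 mod 23 = 12^2 * 20 = 6*20 = 5
  bit 4 = 0: r = r^2 mod 23 = 5^2 = 2
  -> s = B^a = 2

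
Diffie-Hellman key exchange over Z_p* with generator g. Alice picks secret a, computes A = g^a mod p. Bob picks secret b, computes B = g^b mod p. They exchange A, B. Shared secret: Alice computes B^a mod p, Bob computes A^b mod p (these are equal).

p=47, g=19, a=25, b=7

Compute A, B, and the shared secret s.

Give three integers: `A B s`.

A = 19^25 mod 47  (bits of 25 = 11001)
  bit 0 = 1: r = r^2 * 19 mod 47 = 1^2 * 19 = 1*19 = 19
  bit 1 = 1: r = r^2 * 19 mod 47 = 19^2 * 19 = 32*19 = 44
  bit 2 = 0: r = r^2 mod 47 = 44^2 = 9
  bit 3 = 0: r = r^2 mod 47 = 9^2 = 34
  bit 4 = 1: r = r^2 * 19 mod 47 = 34^2 * 19 = 28*19 = 15
  -> A = 15
B = 19^7 mod 47  (bits of 7 = 111)
  bit 0 = 1: r = r^2 * 19 mod 47 = 1^2 * 19 = 1*19 = 19
  bit 1 = 1: r = r^2 * 19 mod 47 = 19^2 * 19 = 32*19 = 44
  bit 2 = 1: r = r^2 * 19 mod 47 = 44^2 * 19 = 9*19 = 30
  -> B = 30
s = B^a = 30^25 mod 47  (bits of 25 = 11001)
  bit 0 = 1: r = r^2 * 30 mod 47 = 1^2 * 30 = 1*30 = 30
  bit 1 = 1: r = r^2 * 30 mod 47 = 30^2 * 30 = 7*30 = 22
  bit 2 = 0: r = r^2 mod 47 = 22^2 = 14
  bit 3 = 0: r = r^2 mod 47 = 14^2 = 8
  bit 4 = 1: r = r^2 * 30 mod 47 = 8^2 * 30 = 17*30 = 40
  -> s = B^a = 40

Answer: 15 30 40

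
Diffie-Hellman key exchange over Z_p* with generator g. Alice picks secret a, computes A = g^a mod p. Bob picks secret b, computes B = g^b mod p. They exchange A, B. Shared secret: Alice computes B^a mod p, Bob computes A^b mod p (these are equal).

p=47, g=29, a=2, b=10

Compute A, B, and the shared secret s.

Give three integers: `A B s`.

A = 29^2 mod 47  (bits of 2 = 10)
  bit 0 = 1: r = r^2 * 29 mod 47 = 1^2 * 29 = 1*29 = 29
  bit 1 = 0: r = r^2 mod 47 = 29^2 = 42
  -> A = 42
B = 29^10 mod 47  (bits of 10 = 1010)
  bit 0 = 1: r = r^2 * 29 mod 47 = 1^2 * 29 = 1*29 = 29
  bit 1 = 0: r = r^2 mod 47 = 29^2 = 42
  bit 2 = 1: r = r^2 * 29 mod 47 = 42^2 * 29 = 25*29 = 20
  bit 3 = 0: r = r^2 mod 47 = 20^2 = 24
  -> B = 24
s = B^a = 24^2 mod 47  (bits of 2 = 10)
  bit 0 = 1: r = r^2 * 24 mod 47 = 1^2 * 24 = 1*24 = 24
  bit 1 = 0: r = r^2 mod 47 = 24^2 = 12
  -> s = B^a = 12

Answer: 42 24 12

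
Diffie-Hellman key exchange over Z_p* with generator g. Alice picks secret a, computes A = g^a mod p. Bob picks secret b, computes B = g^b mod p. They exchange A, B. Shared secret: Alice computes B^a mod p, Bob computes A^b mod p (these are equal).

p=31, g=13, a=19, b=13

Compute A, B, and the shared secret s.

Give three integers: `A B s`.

Answer: 21 11 22

Derivation:
A = 13^19 mod 31  (bits of 19 = 10011)
  bit 0 = 1: r = r^2 * 13 mod 31 = 1^2 * 13 = 1*13 = 13
  bit 1 = 0: r = r^2 mod 31 = 13^2 = 14
  bit 2 = 0: r = r^2 mod 31 = 14^2 = 10
  bit 3 = 1: r = r^2 * 13 mod 31 = 10^2 * 13 = 7*13 = 29
  bit 4 = 1: r = r^2 * 13 mod 31 = 29^2 * 13 = 4*13 = 21
  -> A = 21
B = 13^13 mod 31  (bits of 13 = 1101)
  bit 0 = 1: r = r^2 * 13 mod 31 = 1^2 * 13 = 1*13 = 13
  bit 1 = 1: r = r^2 * 13 mod 31 = 13^2 * 13 = 14*13 = 27
  bit 2 = 0: r = r^2 mod 31 = 27^2 = 16
  bit 3 = 1: r = r^2 * 13 mod 31 = 16^2 * 13 = 8*13 = 11
  -> B = 11
s = B^a = 11^19 mod 31  (bits of 19 = 10011)
  bit 0 = 1: r = r^2 * 11 mod 31 = 1^2 * 11 = 1*11 = 11
  bit 1 = 0: r = r^2 mod 31 = 11^2 = 28
  bit 2 = 0: r = r^2 mod 31 = 28^2 = 9
  bit 3 = 1: r = r^2 * 11 mod 31 = 9^2 * 11 = 19*11 = 23
  bit 4 = 1: r = r^2 * 11 mod 31 = 23^2 * 11 = 2*11 = 22
  -> s = B^a = 22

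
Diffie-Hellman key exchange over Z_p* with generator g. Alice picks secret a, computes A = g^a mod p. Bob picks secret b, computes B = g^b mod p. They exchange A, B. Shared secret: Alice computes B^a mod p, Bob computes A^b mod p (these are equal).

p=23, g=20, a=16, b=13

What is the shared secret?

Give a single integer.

Answer: 8

Derivation:
A = 20^16 mod 23  (bits of 16 = 10000)
  bit 0 = 1: r = r^2 * 20 mod 23 = 1^2 * 20 = 1*20 = 20
  bit 1 = 0: r = r^2 mod 23 = 20^2 = 9
  bit 2 = 0: r = r^2 mod 23 = 9^2 = 12
  bit 3 = 0: r = r^2 mod 23 = 12^2 = 6
  bit 4 = 0: r = r^2 mod 23 = 6^2 = 13
  -> A = 13
B = 20^13 mod 23  (bits of 13 = 1101)
  bit 0 = 1: r = r^2 * 20 mod 23 = 1^2 * 20 = 1*20 = 20
  bit 1 = 1: r = r^2 * 20 mod 23 = 20^2 * 20 = 9*20 = 19
  bit 2 = 0: r = r^2 mod 23 = 19^2 = 16
  bit 3 = 1: r = r^2 * 20 mod 23 = 16^2 * 20 = 3*20 = 14
  -> B = 14
s = B^a = 14^16 mod 23  (bits of 16 = 10000)
  bit 0 = 1: r = r^2 * 14 mod 23 = 1^2 * 14 = 1*14 = 14
  bit 1 = 0: r = r^2 mod 23 = 14^2 = 12
  bit 2 = 0: r = r^2 mod 23 = 12^2 = 6
  bit 3 = 0: r = r^2 mod 23 = 6^2 = 13
  bit 4 = 0: r = r^2 mod 23 = 13^2 = 8
  -> s = B^a = 8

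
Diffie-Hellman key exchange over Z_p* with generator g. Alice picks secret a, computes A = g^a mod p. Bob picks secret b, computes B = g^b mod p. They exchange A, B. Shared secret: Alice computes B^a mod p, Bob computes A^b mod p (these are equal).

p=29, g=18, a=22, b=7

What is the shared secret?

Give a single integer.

Answer: 28

Derivation:
A = 18^22 mod 29  (bits of 22 = 10110)
  bit 0 = 1: r = r^2 * 18 mod 29 = 1^2 * 18 = 1*18 = 18
  bit 1 = 0: r = r^2 mod 29 = 18^2 = 5
  bit 2 = 1: r = r^2 * 18 mod 29 = 5^2 * 18 = 25*18 = 15
  bit 3 = 1: r = r^2 * 18 mod 29 = 15^2 * 18 = 22*18 = 19
  bit 4 = 0: r = r^2 mod 29 = 19^2 = 13
  -> A = 13
B = 18^7 mod 29  (bits of 7 = 111)
  bit 0 = 1: r = r^2 * 18 mod 29 = 1^2 * 18 = 1*18 = 18
  bit 1 = 1: r = r^2 * 18 mod 29 = 18^2 * 18 = 5*18 = 3
  bit 2 = 1: r = r^2 * 18 mod 29 = 3^2 * 18 = 9*18 = 17
  -> B = 17
s = B^a = 17^22 mod 29  (bits of 22 = 10110)
  bit 0 = 1: r = r^2 * 17 mod 29 = 1^2 * 17 = 1*17 = 17
  bit 1 = 0: r = r^2 mod 29 = 17^2 = 28
  bit 2 = 1: r = r^2 * 17 mod 29 = 28^2 * 17 = 1*17 = 17
  bit 3 = 1: r = r^2 * 17 mod 29 = 17^2 * 17 = 28*17 = 12
  bit 4 = 0: r = r^2 mod 29 = 12^2 = 28
  -> s = B^a = 28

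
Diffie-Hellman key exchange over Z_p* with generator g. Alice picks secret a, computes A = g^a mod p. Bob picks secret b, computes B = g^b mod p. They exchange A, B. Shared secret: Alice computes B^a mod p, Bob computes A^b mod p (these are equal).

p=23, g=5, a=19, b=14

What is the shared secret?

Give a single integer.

Answer: 2

Derivation:
A = 5^19 mod 23  (bits of 19 = 10011)
  bit 0 = 1: r = r^2 * 5 mod 23 = 1^2 * 5 = 1*5 = 5
  bit 1 = 0: r = r^2 mod 23 = 5^2 = 2
  bit 2 = 0: r = r^2 mod 23 = 2^2 = 4
  bit 3 = 1: r = r^2 * 5 mod 23 = 4^2 * 5 = 16*5 = 11
  bit 4 = 1: r = r^2 * 5 mod 23 = 11^2 * 5 = 6*5 = 7
  -> A = 7
B = 5^14 mod 23  (bits of 14 = 1110)
  bit 0 = 1: r = r^2 * 5 mod 23 = 1^2 * 5 = 1*5 = 5
  bit 1 = 1: r = r^2 * 5 mod 23 = 5^2 * 5 = 2*5 = 10
  bit 2 = 1: r = r^2 * 5 mod 23 = 10^2 * 5 = 8*5 = 17
  bit 3 = 0: r = r^2 mod 23 = 17^2 = 13
  -> B = 13
s = B^a = 13^19 mod 23  (bits of 19 = 10011)
  bit 0 = 1: r = r^2 * 13 mod 23 = 1^2 * 13 = 1*13 = 13
  bit 1 = 0: r = r^2 mod 23 = 13^2 = 8
  bit 2 = 0: r = r^2 mod 23 = 8^2 = 18
  bit 3 = 1: r = r^2 * 13 mod 23 = 18^2 * 13 = 2*13 = 3
  bit 4 = 1: r = r^2 * 13 mod 23 = 3^2 * 13 = 9*13 = 2
  -> s = B^a = 2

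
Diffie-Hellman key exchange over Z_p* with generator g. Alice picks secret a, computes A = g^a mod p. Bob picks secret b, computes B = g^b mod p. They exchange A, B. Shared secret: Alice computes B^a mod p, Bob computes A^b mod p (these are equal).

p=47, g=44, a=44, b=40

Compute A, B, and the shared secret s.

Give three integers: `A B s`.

Answer: 21 2 12

Derivation:
A = 44^44 mod 47  (bits of 44 = 101100)
  bit 0 = 1: r = r^2 * 44 mod 47 = 1^2 * 44 = 1*44 = 44
  bit 1 = 0: r = r^2 mod 47 = 44^2 = 9
  bit 2 = 1: r = r^2 * 44 mod 47 = 9^2 * 44 = 34*44 = 39
  bit 3 = 1: r = r^2 * 44 mod 47 = 39^2 * 44 = 17*44 = 43
  bit 4 = 0: r = r^2 mod 47 = 43^2 = 16
  bit 5 = 0: r = r^2 mod 47 = 16^2 = 21
  -> A = 21
B = 44^40 mod 47  (bits of 40 = 101000)
  bit 0 = 1: r = r^2 * 44 mod 47 = 1^2 * 44 = 1*44 = 44
  bit 1 = 0: r = r^2 mod 47 = 44^2 = 9
  bit 2 = 1: r = r^2 * 44 mod 47 = 9^2 * 44 = 34*44 = 39
  bit 3 = 0: r = r^2 mod 47 = 39^2 = 17
  bit 4 = 0: r = r^2 mod 47 = 17^2 = 7
  bit 5 = 0: r = r^2 mod 47 = 7^2 = 2
  -> B = 2
s = B^a = 2^44 mod 47  (bits of 44 = 101100)
  bit 0 = 1: r = r^2 * 2 mod 47 = 1^2 * 2 = 1*2 = 2
  bit 1 = 0: r = r^2 mod 47 = 2^2 = 4
  bit 2 = 1: r = r^2 * 2 mod 47 = 4^2 * 2 = 16*2 = 32
  bit 3 = 1: r = r^2 * 2 mod 47 = 32^2 * 2 = 37*2 = 27
  bit 4 = 0: r = r^2 mod 47 = 27^2 = 24
  bit 5 = 0: r = r^2 mod 47 = 24^2 = 12
  -> s = B^a = 12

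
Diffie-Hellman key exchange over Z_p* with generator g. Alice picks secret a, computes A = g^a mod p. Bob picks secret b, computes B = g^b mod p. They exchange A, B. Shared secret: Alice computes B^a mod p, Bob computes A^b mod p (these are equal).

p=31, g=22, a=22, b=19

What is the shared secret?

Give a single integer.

A = 22^22 mod 31  (bits of 22 = 10110)
  bit 0 = 1: r = r^2 * 22 mod 31 = 1^2 * 22 = 1*22 = 22
  bit 1 = 0: r = r^2 mod 31 = 22^2 = 19
  bit 2 = 1: r = r^2 * 22 mod 31 = 19^2 * 22 = 20*22 = 6
  bit 3 = 1: r = r^2 * 22 mod 31 = 6^2 * 22 = 5*22 = 17
  bit 4 = 0: r = r^2 mod 31 = 17^2 = 10
  -> A = 10
B = 22^19 mod 31  (bits of 19 = 10011)
  bit 0 = 1: r = r^2 * 22 mod 31 = 1^2 * 22 = 1*22 = 22
  bit 1 = 0: r = r^2 mod 31 = 22^2 = 19
  bit 2 = 0: r = r^2 mod 31 = 19^2 = 20
  bit 3 = 1: r = r^2 * 22 mod 31 = 20^2 * 22 = 28*22 = 27
  bit 4 = 1: r = r^2 * 22 mod 31 = 27^2 * 22 = 16*22 = 11
  -> B = 11
s = B^a = 11^22 mod 31  (bits of 22 = 10110)
  bit 0 = 1: r = r^2 * 11 mod 31 = 1^2 * 11 = 1*11 = 11
  bit 1 = 0: r = r^2 mod 31 = 11^2 = 28
  bit 2 = 1: r = r^2 * 11 mod 31 = 28^2 * 11 = 9*11 = 6
  bit 3 = 1: r = r^2 * 11 mod 31 = 6^2 * 11 = 5*11 = 24
  bit 4 = 0: r = r^2 mod 31 = 24^2 = 18
  -> s = B^a = 18

Answer: 18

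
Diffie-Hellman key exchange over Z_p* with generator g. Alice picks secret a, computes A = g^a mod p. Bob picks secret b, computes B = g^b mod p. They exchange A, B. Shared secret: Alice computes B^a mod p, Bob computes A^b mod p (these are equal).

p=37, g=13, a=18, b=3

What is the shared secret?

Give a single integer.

Answer: 36

Derivation:
A = 13^18 mod 37  (bits of 18 = 10010)
  bit 0 = 1: r = r^2 * 13 mod 37 = 1^2 * 13 = 1*13 = 13
  bit 1 = 0: r = r^2 mod 37 = 13^2 = 21
  bit 2 = 0: r = r^2 mod 37 = 21^2 = 34
  bit 3 = 1: r = r^2 * 13 mod 37 = 34^2 * 13 = 9*13 = 6
  bit 4 = 0: r = r^2 mod 37 = 6^2 = 36
  -> A = 36
B = 13^3 mod 37  (bits of 3 = 11)
  bit 0 = 1: r = r^2 * 13 mod 37 = 1^2 * 13 = 1*13 = 13
  bit 1 = 1: r = r^2 * 13 mod 37 = 13^2 * 13 = 21*13 = 14
  -> B = 14
s = B^a = 14^18 mod 37  (bits of 18 = 10010)
  bit 0 = 1: r = r^2 * 14 mod 37 = 1^2 * 14 = 1*14 = 14
  bit 1 = 0: r = r^2 mod 37 = 14^2 = 11
  bit 2 = 0: r = r^2 mod 37 = 11^2 = 10
  bit 3 = 1: r = r^2 * 14 mod 37 = 10^2 * 14 = 26*14 = 31
  bit 4 = 0: r = r^2 mod 37 = 31^2 = 36
  -> s = B^a = 36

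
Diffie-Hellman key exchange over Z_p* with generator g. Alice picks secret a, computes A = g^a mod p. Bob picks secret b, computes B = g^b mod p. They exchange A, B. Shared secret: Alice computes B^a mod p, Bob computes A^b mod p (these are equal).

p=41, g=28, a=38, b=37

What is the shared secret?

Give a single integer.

Answer: 2

Derivation:
A = 28^38 mod 41  (bits of 38 = 100110)
  bit 0 = 1: r = r^2 * 28 mod 41 = 1^2 * 28 = 1*28 = 28
  bit 1 = 0: r = r^2 mod 41 = 28^2 = 5
  bit 2 = 0: r = r^2 mod 41 = 5^2 = 25
  bit 3 = 1: r = r^2 * 28 mod 41 = 25^2 * 28 = 10*28 = 34
  bit 4 = 1: r = r^2 * 28 mod 41 = 34^2 * 28 = 8*28 = 19
  bit 5 = 0: r = r^2 mod 41 = 19^2 = 33
  -> A = 33
B = 28^37 mod 41  (bits of 37 = 100101)
  bit 0 = 1: r = r^2 * 28 mod 41 = 1^2 * 28 = 1*28 = 28
  bit 1 = 0: r = r^2 mod 41 = 28^2 = 5
  bit 2 = 0: r = r^2 mod 41 = 5^2 = 25
  bit 3 = 1: r = r^2 * 28 mod 41 = 25^2 * 28 = 10*28 = 34
  bit 4 = 0: r = r^2 mod 41 = 34^2 = 8
  bit 5 = 1: r = r^2 * 28 mod 41 = 8^2 * 28 = 23*28 = 29
  -> B = 29
s = B^a = 29^38 mod 41  (bits of 38 = 100110)
  bit 0 = 1: r = r^2 * 29 mod 41 = 1^2 * 29 = 1*29 = 29
  bit 1 = 0: r = r^2 mod 41 = 29^2 = 21
  bit 2 = 0: r = r^2 mod 41 = 21^2 = 31
  bit 3 = 1: r = r^2 * 29 mod 41 = 31^2 * 29 = 18*29 = 30
  bit 4 = 1: r = r^2 * 29 mod 41 = 30^2 * 29 = 39*29 = 24
  bit 5 = 0: r = r^2 mod 41 = 24^2 = 2
  -> s = B^a = 2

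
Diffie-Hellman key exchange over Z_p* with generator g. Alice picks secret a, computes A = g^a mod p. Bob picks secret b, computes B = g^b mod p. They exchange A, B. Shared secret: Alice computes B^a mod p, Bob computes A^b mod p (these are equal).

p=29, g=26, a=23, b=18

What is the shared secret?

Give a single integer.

Answer: 22

Derivation:
A = 26^23 mod 29  (bits of 23 = 10111)
  bit 0 = 1: r = r^2 * 26 mod 29 = 1^2 * 26 = 1*26 = 26
  bit 1 = 0: r = r^2 mod 29 = 26^2 = 9
  bit 2 = 1: r = r^2 * 26 mod 29 = 9^2 * 26 = 23*26 = 18
  bit 3 = 1: r = r^2 * 26 mod 29 = 18^2 * 26 = 5*26 = 14
  bit 4 = 1: r = r^2 * 26 mod 29 = 14^2 * 26 = 22*26 = 21
  -> A = 21
B = 26^18 mod 29  (bits of 18 = 10010)
  bit 0 = 1: r = r^2 * 26 mod 29 = 1^2 * 26 = 1*26 = 26
  bit 1 = 0: r = r^2 mod 29 = 26^2 = 9
  bit 2 = 0: r = r^2 mod 29 = 9^2 = 23
  bit 3 = 1: r = r^2 * 26 mod 29 = 23^2 * 26 = 7*26 = 8
  bit 4 = 0: r = r^2 mod 29 = 8^2 = 6
  -> B = 6
s = B^a = 6^23 mod 29  (bits of 23 = 10111)
  bit 0 = 1: r = r^2 * 6 mod 29 = 1^2 * 6 = 1*6 = 6
  bit 1 = 0: r = r^2 mod 29 = 6^2 = 7
  bit 2 = 1: r = r^2 * 6 mod 29 = 7^2 * 6 = 20*6 = 4
  bit 3 = 1: r = r^2 * 6 mod 29 = 4^2 * 6 = 16*6 = 9
  bit 4 = 1: r = r^2 * 6 mod 29 = 9^2 * 6 = 23*6 = 22
  -> s = B^a = 22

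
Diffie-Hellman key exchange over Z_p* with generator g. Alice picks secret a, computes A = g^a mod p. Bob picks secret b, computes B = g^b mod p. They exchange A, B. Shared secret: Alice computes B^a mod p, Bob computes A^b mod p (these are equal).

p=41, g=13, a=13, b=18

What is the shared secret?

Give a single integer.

A = 13^13 mod 41  (bits of 13 = 1101)
  bit 0 = 1: r = r^2 * 13 mod 41 = 1^2 * 13 = 1*13 = 13
  bit 1 = 1: r = r^2 * 13 mod 41 = 13^2 * 13 = 5*13 = 24
  bit 2 = 0: r = r^2 mod 41 = 24^2 = 2
  bit 3 = 1: r = r^2 * 13 mod 41 = 2^2 * 13 = 4*13 = 11
  -> A = 11
B = 13^18 mod 41  (bits of 18 = 10010)
  bit 0 = 1: r = r^2 * 13 mod 41 = 1^2 * 13 = 1*13 = 13
  bit 1 = 0: r = r^2 mod 41 = 13^2 = 5
  bit 2 = 0: r = r^2 mod 41 = 5^2 = 25
  bit 3 = 1: r = r^2 * 13 mod 41 = 25^2 * 13 = 10*13 = 7
  bit 4 = 0: r = r^2 mod 41 = 7^2 = 8
  -> B = 8
s = B^a = 8^13 mod 41  (bits of 13 = 1101)
  bit 0 = 1: r = r^2 * 8 mod 41 = 1^2 * 8 = 1*8 = 8
  bit 1 = 1: r = r^2 * 8 mod 41 = 8^2 * 8 = 23*8 = 20
  bit 2 = 0: r = r^2 mod 41 = 20^2 = 31
  bit 3 = 1: r = r^2 * 8 mod 41 = 31^2 * 8 = 18*8 = 21
  -> s = B^a = 21

Answer: 21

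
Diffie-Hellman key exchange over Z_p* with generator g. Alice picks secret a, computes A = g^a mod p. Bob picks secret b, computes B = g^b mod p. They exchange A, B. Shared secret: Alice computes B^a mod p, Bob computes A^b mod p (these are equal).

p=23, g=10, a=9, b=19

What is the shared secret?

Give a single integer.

Answer: 17

Derivation:
A = 10^9 mod 23  (bits of 9 = 1001)
  bit 0 = 1: r = r^2 * 10 mod 23 = 1^2 * 10 = 1*10 = 10
  bit 1 = 0: r = r^2 mod 23 = 10^2 = 8
  bit 2 = 0: r = r^2 mod 23 = 8^2 = 18
  bit 3 = 1: r = r^2 * 10 mod 23 = 18^2 * 10 = 2*10 = 20
  -> A = 20
B = 10^19 mod 23  (bits of 19 = 10011)
  bit 0 = 1: r = r^2 * 10 mod 23 = 1^2 * 10 = 1*10 = 10
  bit 1 = 0: r = r^2 mod 23 = 10^2 = 8
  bit 2 = 0: r = r^2 mod 23 = 8^2 = 18
  bit 3 = 1: r = r^2 * 10 mod 23 = 18^2 * 10 = 2*10 = 20
  bit 4 = 1: r = r^2 * 10 mod 23 = 20^2 * 10 = 9*10 = 21
  -> B = 21
s = B^a = 21^9 mod 23  (bits of 9 = 1001)
  bit 0 = 1: r = r^2 * 21 mod 23 = 1^2 * 21 = 1*21 = 21
  bit 1 = 0: r = r^2 mod 23 = 21^2 = 4
  bit 2 = 0: r = r^2 mod 23 = 4^2 = 16
  bit 3 = 1: r = r^2 * 21 mod 23 = 16^2 * 21 = 3*21 = 17
  -> s = B^a = 17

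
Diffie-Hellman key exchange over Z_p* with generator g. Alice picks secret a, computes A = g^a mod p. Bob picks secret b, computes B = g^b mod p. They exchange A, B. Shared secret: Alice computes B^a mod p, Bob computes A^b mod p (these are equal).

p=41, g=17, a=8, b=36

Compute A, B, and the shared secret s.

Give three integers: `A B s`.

A = 17^8 mod 41  (bits of 8 = 1000)
  bit 0 = 1: r = r^2 * 17 mod 41 = 1^2 * 17 = 1*17 = 17
  bit 1 = 0: r = r^2 mod 41 = 17^2 = 2
  bit 2 = 0: r = r^2 mod 41 = 2^2 = 4
  bit 3 = 0: r = r^2 mod 41 = 4^2 = 16
  -> A = 16
B = 17^36 mod 41  (bits of 36 = 100100)
  bit 0 = 1: r = r^2 * 17 mod 41 = 1^2 * 17 = 1*17 = 17
  bit 1 = 0: r = r^2 mod 41 = 17^2 = 2
  bit 2 = 0: r = r^2 mod 41 = 2^2 = 4
  bit 3 = 1: r = r^2 * 17 mod 41 = 4^2 * 17 = 16*17 = 26
  bit 4 = 0: r = r^2 mod 41 = 26^2 = 20
  bit 5 = 0: r = r^2 mod 41 = 20^2 = 31
  -> B = 31
s = B^a = 31^8 mod 41  (bits of 8 = 1000)
  bit 0 = 1: r = r^2 * 31 mod 41 = 1^2 * 31 = 1*31 = 31
  bit 1 = 0: r = r^2 mod 41 = 31^2 = 18
  bit 2 = 0: r = r^2 mod 41 = 18^2 = 37
  bit 3 = 0: r = r^2 mod 41 = 37^2 = 16
  -> s = B^a = 16

Answer: 16 31 16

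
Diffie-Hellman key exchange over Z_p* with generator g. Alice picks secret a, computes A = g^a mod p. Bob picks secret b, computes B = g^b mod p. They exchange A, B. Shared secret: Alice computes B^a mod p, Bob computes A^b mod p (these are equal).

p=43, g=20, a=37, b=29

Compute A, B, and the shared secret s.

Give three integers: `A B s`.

Answer: 5 34 30

Derivation:
A = 20^37 mod 43  (bits of 37 = 100101)
  bit 0 = 1: r = r^2 * 20 mod 43 = 1^2 * 20 = 1*20 = 20
  bit 1 = 0: r = r^2 mod 43 = 20^2 = 13
  bit 2 = 0: r = r^2 mod 43 = 13^2 = 40
  bit 3 = 1: r = r^2 * 20 mod 43 = 40^2 * 20 = 9*20 = 8
  bit 4 = 0: r = r^2 mod 43 = 8^2 = 21
  bit 5 = 1: r = r^2 * 20 mod 43 = 21^2 * 20 = 11*20 = 5
  -> A = 5
B = 20^29 mod 43  (bits of 29 = 11101)
  bit 0 = 1: r = r^2 * 20 mod 43 = 1^2 * 20 = 1*20 = 20
  bit 1 = 1: r = r^2 * 20 mod 43 = 20^2 * 20 = 13*20 = 2
  bit 2 = 1: r = r^2 * 20 mod 43 = 2^2 * 20 = 4*20 = 37
  bit 3 = 0: r = r^2 mod 43 = 37^2 = 36
  bit 4 = 1: r = r^2 * 20 mod 43 = 36^2 * 20 = 6*20 = 34
  -> B = 34
s = B^a = 34^37 mod 43  (bits of 37 = 100101)
  bit 0 = 1: r = r^2 * 34 mod 43 = 1^2 * 34 = 1*34 = 34
  bit 1 = 0: r = r^2 mod 43 = 34^2 = 38
  bit 2 = 0: r = r^2 mod 43 = 38^2 = 25
  bit 3 = 1: r = r^2 * 34 mod 43 = 25^2 * 34 = 23*34 = 8
  bit 4 = 0: r = r^2 mod 43 = 8^2 = 21
  bit 5 = 1: r = r^2 * 34 mod 43 = 21^2 * 34 = 11*34 = 30
  -> s = B^a = 30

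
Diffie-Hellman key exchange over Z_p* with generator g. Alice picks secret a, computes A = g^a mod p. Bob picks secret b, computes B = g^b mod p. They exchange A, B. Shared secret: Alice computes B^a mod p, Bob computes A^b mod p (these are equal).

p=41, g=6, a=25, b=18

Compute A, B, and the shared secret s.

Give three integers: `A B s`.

Answer: 14 33 32

Derivation:
A = 6^25 mod 41  (bits of 25 = 11001)
  bit 0 = 1: r = r^2 * 6 mod 41 = 1^2 * 6 = 1*6 = 6
  bit 1 = 1: r = r^2 * 6 mod 41 = 6^2 * 6 = 36*6 = 11
  bit 2 = 0: r = r^2 mod 41 = 11^2 = 39
  bit 3 = 0: r = r^2 mod 41 = 39^2 = 4
  bit 4 = 1: r = r^2 * 6 mod 41 = 4^2 * 6 = 16*6 = 14
  -> A = 14
B = 6^18 mod 41  (bits of 18 = 10010)
  bit 0 = 1: r = r^2 * 6 mod 41 = 1^2 * 6 = 1*6 = 6
  bit 1 = 0: r = r^2 mod 41 = 6^2 = 36
  bit 2 = 0: r = r^2 mod 41 = 36^2 = 25
  bit 3 = 1: r = r^2 * 6 mod 41 = 25^2 * 6 = 10*6 = 19
  bit 4 = 0: r = r^2 mod 41 = 19^2 = 33
  -> B = 33
s = B^a = 33^25 mod 41  (bits of 25 = 11001)
  bit 0 = 1: r = r^2 * 33 mod 41 = 1^2 * 33 = 1*33 = 33
  bit 1 = 1: r = r^2 * 33 mod 41 = 33^2 * 33 = 23*33 = 21
  bit 2 = 0: r = r^2 mod 41 = 21^2 = 31
  bit 3 = 0: r = r^2 mod 41 = 31^2 = 18
  bit 4 = 1: r = r^2 * 33 mod 41 = 18^2 * 33 = 37*33 = 32
  -> s = B^a = 32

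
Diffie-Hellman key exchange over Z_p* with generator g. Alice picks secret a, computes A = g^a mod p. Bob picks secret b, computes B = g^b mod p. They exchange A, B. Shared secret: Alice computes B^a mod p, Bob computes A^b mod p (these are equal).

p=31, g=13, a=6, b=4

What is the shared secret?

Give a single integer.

Answer: 2

Derivation:
A = 13^6 mod 31  (bits of 6 = 110)
  bit 0 = 1: r = r^2 * 13 mod 31 = 1^2 * 13 = 1*13 = 13
  bit 1 = 1: r = r^2 * 13 mod 31 = 13^2 * 13 = 14*13 = 27
  bit 2 = 0: r = r^2 mod 31 = 27^2 = 16
  -> A = 16
B = 13^4 mod 31  (bits of 4 = 100)
  bit 0 = 1: r = r^2 * 13 mod 31 = 1^2 * 13 = 1*13 = 13
  bit 1 = 0: r = r^2 mod 31 = 13^2 = 14
  bit 2 = 0: r = r^2 mod 31 = 14^2 = 10
  -> B = 10
s = B^a = 10^6 mod 31  (bits of 6 = 110)
  bit 0 = 1: r = r^2 * 10 mod 31 = 1^2 * 10 = 1*10 = 10
  bit 1 = 1: r = r^2 * 10 mod 31 = 10^2 * 10 = 7*10 = 8
  bit 2 = 0: r = r^2 mod 31 = 8^2 = 2
  -> s = B^a = 2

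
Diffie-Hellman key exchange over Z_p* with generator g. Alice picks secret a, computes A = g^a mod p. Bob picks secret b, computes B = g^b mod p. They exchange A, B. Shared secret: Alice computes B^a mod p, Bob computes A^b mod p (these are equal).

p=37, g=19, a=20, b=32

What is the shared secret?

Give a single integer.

Answer: 34

Derivation:
A = 19^20 mod 37  (bits of 20 = 10100)
  bit 0 = 1: r = r^2 * 19 mod 37 = 1^2 * 19 = 1*19 = 19
  bit 1 = 0: r = r^2 mod 37 = 19^2 = 28
  bit 2 = 1: r = r^2 * 19 mod 37 = 28^2 * 19 = 7*19 = 22
  bit 3 = 0: r = r^2 mod 37 = 22^2 = 3
  bit 4 = 0: r = r^2 mod 37 = 3^2 = 9
  -> A = 9
B = 19^32 mod 37  (bits of 32 = 100000)
  bit 0 = 1: r = r^2 * 19 mod 37 = 1^2 * 19 = 1*19 = 19
  bit 1 = 0: r = r^2 mod 37 = 19^2 = 28
  bit 2 = 0: r = r^2 mod 37 = 28^2 = 7
  bit 3 = 0: r = r^2 mod 37 = 7^2 = 12
  bit 4 = 0: r = r^2 mod 37 = 12^2 = 33
  bit 5 = 0: r = r^2 mod 37 = 33^2 = 16
  -> B = 16
s = B^a = 16^20 mod 37  (bits of 20 = 10100)
  bit 0 = 1: r = r^2 * 16 mod 37 = 1^2 * 16 = 1*16 = 16
  bit 1 = 0: r = r^2 mod 37 = 16^2 = 34
  bit 2 = 1: r = r^2 * 16 mod 37 = 34^2 * 16 = 9*16 = 33
  bit 3 = 0: r = r^2 mod 37 = 33^2 = 16
  bit 4 = 0: r = r^2 mod 37 = 16^2 = 34
  -> s = B^a = 34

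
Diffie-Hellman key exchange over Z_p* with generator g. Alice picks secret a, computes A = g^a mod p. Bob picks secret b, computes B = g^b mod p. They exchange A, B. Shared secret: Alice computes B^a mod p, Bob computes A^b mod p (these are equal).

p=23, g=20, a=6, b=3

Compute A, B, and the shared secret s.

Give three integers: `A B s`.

Answer: 16 19 2

Derivation:
A = 20^6 mod 23  (bits of 6 = 110)
  bit 0 = 1: r = r^2 * 20 mod 23 = 1^2 * 20 = 1*20 = 20
  bit 1 = 1: r = r^2 * 20 mod 23 = 20^2 * 20 = 9*20 = 19
  bit 2 = 0: r = r^2 mod 23 = 19^2 = 16
  -> A = 16
B = 20^3 mod 23  (bits of 3 = 11)
  bit 0 = 1: r = r^2 * 20 mod 23 = 1^2 * 20 = 1*20 = 20
  bit 1 = 1: r = r^2 * 20 mod 23 = 20^2 * 20 = 9*20 = 19
  -> B = 19
s = B^a = 19^6 mod 23  (bits of 6 = 110)
  bit 0 = 1: r = r^2 * 19 mod 23 = 1^2 * 19 = 1*19 = 19
  bit 1 = 1: r = r^2 * 19 mod 23 = 19^2 * 19 = 16*19 = 5
  bit 2 = 0: r = r^2 mod 23 = 5^2 = 2
  -> s = B^a = 2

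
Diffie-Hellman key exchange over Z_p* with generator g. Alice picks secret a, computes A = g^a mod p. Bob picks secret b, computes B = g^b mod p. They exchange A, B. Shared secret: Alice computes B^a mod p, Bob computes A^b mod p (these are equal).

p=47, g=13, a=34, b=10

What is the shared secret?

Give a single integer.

Answer: 27

Derivation:
A = 13^34 mod 47  (bits of 34 = 100010)
  bit 0 = 1: r = r^2 * 13 mod 47 = 1^2 * 13 = 1*13 = 13
  bit 1 = 0: r = r^2 mod 47 = 13^2 = 28
  bit 2 = 0: r = r^2 mod 47 = 28^2 = 32
  bit 3 = 0: r = r^2 mod 47 = 32^2 = 37
  bit 4 = 1: r = r^2 * 13 mod 47 = 37^2 * 13 = 6*13 = 31
  bit 5 = 0: r = r^2 mod 47 = 31^2 = 21
  -> A = 21
B = 13^10 mod 47  (bits of 10 = 1010)
  bit 0 = 1: r = r^2 * 13 mod 47 = 1^2 * 13 = 1*13 = 13
  bit 1 = 0: r = r^2 mod 47 = 13^2 = 28
  bit 2 = 1: r = r^2 * 13 mod 47 = 28^2 * 13 = 32*13 = 40
  bit 3 = 0: r = r^2 mod 47 = 40^2 = 2
  -> B = 2
s = B^a = 2^34 mod 47  (bits of 34 = 100010)
  bit 0 = 1: r = r^2 * 2 mod 47 = 1^2 * 2 = 1*2 = 2
  bit 1 = 0: r = r^2 mod 47 = 2^2 = 4
  bit 2 = 0: r = r^2 mod 47 = 4^2 = 16
  bit 3 = 0: r = r^2 mod 47 = 16^2 = 21
  bit 4 = 1: r = r^2 * 2 mod 47 = 21^2 * 2 = 18*2 = 36
  bit 5 = 0: r = r^2 mod 47 = 36^2 = 27
  -> s = B^a = 27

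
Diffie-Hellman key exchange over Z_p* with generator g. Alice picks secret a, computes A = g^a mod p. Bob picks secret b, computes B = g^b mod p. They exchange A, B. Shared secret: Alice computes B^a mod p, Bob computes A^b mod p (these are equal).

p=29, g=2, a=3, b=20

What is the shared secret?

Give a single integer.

A = 2^3 mod 29  (bits of 3 = 11)
  bit 0 = 1: r = r^2 * 2 mod 29 = 1^2 * 2 = 1*2 = 2
  bit 1 = 1: r = r^2 * 2 mod 29 = 2^2 * 2 = 4*2 = 8
  -> A = 8
B = 2^20 mod 29  (bits of 20 = 10100)
  bit 0 = 1: r = r^2 * 2 mod 29 = 1^2 * 2 = 1*2 = 2
  bit 1 = 0: r = r^2 mod 29 = 2^2 = 4
  bit 2 = 1: r = r^2 * 2 mod 29 = 4^2 * 2 = 16*2 = 3
  bit 3 = 0: r = r^2 mod 29 = 3^2 = 9
  bit 4 = 0: r = r^2 mod 29 = 9^2 = 23
  -> B = 23
s = B^a = 23^3 mod 29  (bits of 3 = 11)
  bit 0 = 1: r = r^2 * 23 mod 29 = 1^2 * 23 = 1*23 = 23
  bit 1 = 1: r = r^2 * 23 mod 29 = 23^2 * 23 = 7*23 = 16
  -> s = B^a = 16

Answer: 16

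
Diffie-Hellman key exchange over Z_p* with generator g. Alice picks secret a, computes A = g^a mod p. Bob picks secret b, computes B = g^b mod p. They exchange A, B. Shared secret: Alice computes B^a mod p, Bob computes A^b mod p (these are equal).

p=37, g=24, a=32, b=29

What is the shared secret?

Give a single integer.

A = 24^32 mod 37  (bits of 32 = 100000)
  bit 0 = 1: r = r^2 * 24 mod 37 = 1^2 * 24 = 1*24 = 24
  bit 1 = 0: r = r^2 mod 37 = 24^2 = 21
  bit 2 = 0: r = r^2 mod 37 = 21^2 = 34
  bit 3 = 0: r = r^2 mod 37 = 34^2 = 9
  bit 4 = 0: r = r^2 mod 37 = 9^2 = 7
  bit 5 = 0: r = r^2 mod 37 = 7^2 = 12
  -> A = 12
B = 24^29 mod 37  (bits of 29 = 11101)
  bit 0 = 1: r = r^2 * 24 mod 37 = 1^2 * 24 = 1*24 = 24
  bit 1 = 1: r = r^2 * 24 mod 37 = 24^2 * 24 = 21*24 = 23
  bit 2 = 1: r = r^2 * 24 mod 37 = 23^2 * 24 = 11*24 = 5
  bit 3 = 0: r = r^2 mod 37 = 5^2 = 25
  bit 4 = 1: r = r^2 * 24 mod 37 = 25^2 * 24 = 33*24 = 15
  -> B = 15
s = B^a = 15^32 mod 37  (bits of 32 = 100000)
  bit 0 = 1: r = r^2 * 15 mod 37 = 1^2 * 15 = 1*15 = 15
  bit 1 = 0: r = r^2 mod 37 = 15^2 = 3
  bit 2 = 0: r = r^2 mod 37 = 3^2 = 9
  bit 3 = 0: r = r^2 mod 37 = 9^2 = 7
  bit 4 = 0: r = r^2 mod 37 = 7^2 = 12
  bit 5 = 0: r = r^2 mod 37 = 12^2 = 33
  -> s = B^a = 33

Answer: 33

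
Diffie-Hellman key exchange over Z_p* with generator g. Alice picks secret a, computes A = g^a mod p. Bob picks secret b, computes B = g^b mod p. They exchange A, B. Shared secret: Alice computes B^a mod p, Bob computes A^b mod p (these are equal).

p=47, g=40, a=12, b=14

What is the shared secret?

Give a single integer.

A = 40^12 mod 47  (bits of 12 = 1100)
  bit 0 = 1: r = r^2 * 40 mod 47 = 1^2 * 40 = 1*40 = 40
  bit 1 = 1: r = r^2 * 40 mod 47 = 40^2 * 40 = 2*40 = 33
  bit 2 = 0: r = r^2 mod 47 = 33^2 = 8
  bit 3 = 0: r = r^2 mod 47 = 8^2 = 17
  -> A = 17
B = 40^14 mod 47  (bits of 14 = 1110)
  bit 0 = 1: r = r^2 * 40 mod 47 = 1^2 * 40 = 1*40 = 40
  bit 1 = 1: r = r^2 * 40 mod 47 = 40^2 * 40 = 2*40 = 33
  bit 2 = 1: r = r^2 * 40 mod 47 = 33^2 * 40 = 8*40 = 38
  bit 3 = 0: r = r^2 mod 47 = 38^2 = 34
  -> B = 34
s = B^a = 34^12 mod 47  (bits of 12 = 1100)
  bit 0 = 1: r = r^2 * 34 mod 47 = 1^2 * 34 = 1*34 = 34
  bit 1 = 1: r = r^2 * 34 mod 47 = 34^2 * 34 = 28*34 = 12
  bit 2 = 0: r = r^2 mod 47 = 12^2 = 3
  bit 3 = 0: r = r^2 mod 47 = 3^2 = 9
  -> s = B^a = 9

Answer: 9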